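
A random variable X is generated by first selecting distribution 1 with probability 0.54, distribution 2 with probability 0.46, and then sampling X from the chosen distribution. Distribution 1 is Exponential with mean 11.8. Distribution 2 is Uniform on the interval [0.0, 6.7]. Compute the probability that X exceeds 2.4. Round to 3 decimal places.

0.736

Conditional on each component, P(X > 2.4): 1: 0.81596; 2: 0.641791.
By total probability, P(X > 2.4) = 0.54·0.81596 + 0.46·0.641791 = 0.735842.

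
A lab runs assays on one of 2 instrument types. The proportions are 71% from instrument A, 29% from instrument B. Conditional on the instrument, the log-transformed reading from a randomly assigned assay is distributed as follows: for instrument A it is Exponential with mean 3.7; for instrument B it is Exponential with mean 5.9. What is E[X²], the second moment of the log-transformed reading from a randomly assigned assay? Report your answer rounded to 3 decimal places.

39.630

For each component E[X²] = Var + (mean)², giving A: 27.38; B: 69.62.
Overall E[X²] = 0.71·27.38 + 0.29·69.62 = 39.6296.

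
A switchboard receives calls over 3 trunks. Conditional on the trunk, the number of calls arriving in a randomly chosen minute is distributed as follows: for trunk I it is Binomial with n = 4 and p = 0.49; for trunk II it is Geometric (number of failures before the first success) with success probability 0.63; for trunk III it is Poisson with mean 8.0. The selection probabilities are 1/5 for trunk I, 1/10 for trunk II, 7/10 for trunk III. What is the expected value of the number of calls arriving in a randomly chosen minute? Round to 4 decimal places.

Component means — I: 1.96; II: 0.587302; III: 8.
E[X] = 0.2·1.96 + 0.1·0.587302 + 0.7·8 = 6.05073.

6.0507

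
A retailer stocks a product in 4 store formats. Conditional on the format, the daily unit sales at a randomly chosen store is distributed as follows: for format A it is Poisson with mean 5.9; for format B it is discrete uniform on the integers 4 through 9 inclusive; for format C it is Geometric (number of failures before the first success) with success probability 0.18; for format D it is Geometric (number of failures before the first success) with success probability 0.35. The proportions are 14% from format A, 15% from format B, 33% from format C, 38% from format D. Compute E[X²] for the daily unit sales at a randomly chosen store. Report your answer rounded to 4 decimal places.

31.0017

For each component E[X²] = Var + (mean)², giving A: 40.71; B: 45.1667; C: 46.0617; D: 8.7551.
Overall E[X²] = 0.14·40.71 + 0.15·45.1667 + 0.33·46.0617 + 0.38·8.7551 = 31.0017.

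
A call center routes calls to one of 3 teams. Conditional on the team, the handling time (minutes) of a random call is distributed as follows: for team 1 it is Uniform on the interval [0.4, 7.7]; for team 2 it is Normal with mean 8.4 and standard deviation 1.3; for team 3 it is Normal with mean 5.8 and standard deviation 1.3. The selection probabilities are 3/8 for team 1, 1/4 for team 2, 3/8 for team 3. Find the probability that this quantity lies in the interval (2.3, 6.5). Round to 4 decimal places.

Conditional on each team, P(2.3 < X < 6.5): 1: 0.575342; 2: 0.0719325; 3: 0.701323.
By total probability, P(2.3 < X < 6.5) = 0.375·0.575342 + 0.25·0.0719325 + 0.375·0.701323 = 0.496733.

0.4967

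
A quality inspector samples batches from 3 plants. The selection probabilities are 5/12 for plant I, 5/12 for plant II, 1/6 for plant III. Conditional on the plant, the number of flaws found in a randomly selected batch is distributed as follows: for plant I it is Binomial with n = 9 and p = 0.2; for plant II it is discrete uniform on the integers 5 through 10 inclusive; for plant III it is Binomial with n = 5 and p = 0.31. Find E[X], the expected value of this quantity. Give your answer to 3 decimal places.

Component means — I: 1.8; II: 7.5; III: 1.55.
E[X] = 0.416667·1.8 + 0.416667·7.5 + 0.166667·1.55 = 4.13333.

4.133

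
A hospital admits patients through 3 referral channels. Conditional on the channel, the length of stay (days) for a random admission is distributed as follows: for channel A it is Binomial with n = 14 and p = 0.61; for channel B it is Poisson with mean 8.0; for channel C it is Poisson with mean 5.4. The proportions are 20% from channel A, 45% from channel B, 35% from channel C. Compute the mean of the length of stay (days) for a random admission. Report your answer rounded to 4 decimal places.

Component means — A: 8.54; B: 8; C: 5.4.
E[X] = 0.2·8.54 + 0.45·8 + 0.35·5.4 = 7.198.

7.1980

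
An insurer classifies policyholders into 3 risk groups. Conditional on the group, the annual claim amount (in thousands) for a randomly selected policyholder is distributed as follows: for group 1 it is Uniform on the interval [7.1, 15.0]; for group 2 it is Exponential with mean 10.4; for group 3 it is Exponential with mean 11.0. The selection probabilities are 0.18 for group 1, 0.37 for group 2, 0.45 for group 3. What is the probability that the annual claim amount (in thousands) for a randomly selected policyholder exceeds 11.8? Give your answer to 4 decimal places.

Conditional on each group, P(X > 11.8): 1: 0.405063; 2: 0.321546; 3: 0.342074.
By total probability, P(X > 11.8) = 0.18·0.405063 + 0.37·0.321546 + 0.45·0.342074 = 0.345817.

0.3458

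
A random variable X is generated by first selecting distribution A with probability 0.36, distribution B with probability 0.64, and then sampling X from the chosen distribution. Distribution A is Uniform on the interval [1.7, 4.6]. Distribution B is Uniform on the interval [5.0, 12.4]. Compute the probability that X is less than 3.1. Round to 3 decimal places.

0.174

Conditional on each component, P(X < 3.1): A: 0.482759; B: 0.
By total probability, P(X < 3.1) = 0.36·0.482759 + 0.64·0 = 0.173793.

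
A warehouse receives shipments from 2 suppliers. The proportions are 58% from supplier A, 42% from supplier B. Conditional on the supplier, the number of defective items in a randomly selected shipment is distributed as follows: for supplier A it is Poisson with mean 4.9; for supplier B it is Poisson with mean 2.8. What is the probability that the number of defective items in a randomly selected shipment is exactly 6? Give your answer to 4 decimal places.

Conditional on each supplier, P(X = 6): A: 0.143153; B: 0.0406997.
By total probability, P(X = 6) = 0.58·0.143153 + 0.42·0.0406997 = 0.100123.

0.1001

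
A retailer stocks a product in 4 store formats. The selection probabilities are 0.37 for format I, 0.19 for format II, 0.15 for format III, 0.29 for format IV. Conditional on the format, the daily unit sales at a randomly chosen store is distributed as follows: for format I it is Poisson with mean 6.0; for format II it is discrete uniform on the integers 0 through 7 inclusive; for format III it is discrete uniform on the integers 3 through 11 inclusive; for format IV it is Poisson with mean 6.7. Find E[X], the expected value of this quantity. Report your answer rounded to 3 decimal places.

5.878

Component means — I: 6; II: 3.5; III: 7; IV: 6.7.
E[X] = 0.37·6 + 0.19·3.5 + 0.15·7 + 0.29·6.7 = 5.878.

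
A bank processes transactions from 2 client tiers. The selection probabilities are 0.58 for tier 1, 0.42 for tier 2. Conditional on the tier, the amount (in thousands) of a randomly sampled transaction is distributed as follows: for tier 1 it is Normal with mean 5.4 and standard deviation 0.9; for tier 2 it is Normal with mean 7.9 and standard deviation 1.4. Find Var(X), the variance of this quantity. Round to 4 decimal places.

2.8155

Per component, 1: μ=5.4, E[X²]=29.97; 2: μ=7.9, E[X²]=64.37.
E[X] = 0.58·5.4 + 0.42·7.9 = 6.45.
E[X²] = 0.58·29.97 + 0.42·64.37 = 44.418.
Var(X) = E[X²] − (E[X])² = 44.418 − 41.6025 = 2.8155.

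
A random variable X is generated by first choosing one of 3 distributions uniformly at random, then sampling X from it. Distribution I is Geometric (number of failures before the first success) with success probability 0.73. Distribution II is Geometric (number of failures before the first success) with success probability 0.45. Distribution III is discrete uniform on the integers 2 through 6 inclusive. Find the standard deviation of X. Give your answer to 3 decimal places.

Per component, I: μ=0.369863, E[X²]=0.64346; II: μ=1.22222, E[X²]=4.20988; III: μ=4, E[X²]=18.
E[X] = 0.333333·0.369863 + 0.333333·1.22222 + 0.333333·4 = 1.86403.
E[X²] = 0.333333·0.64346 + 0.333333·4.20988 + 0.333333·18 = 7.61778.
Var(X) = E[X²] − (E[X])² = 7.61778 − 3.4746 = 4.14318.
SD(X) = √4.14318 = 2.03548.

2.035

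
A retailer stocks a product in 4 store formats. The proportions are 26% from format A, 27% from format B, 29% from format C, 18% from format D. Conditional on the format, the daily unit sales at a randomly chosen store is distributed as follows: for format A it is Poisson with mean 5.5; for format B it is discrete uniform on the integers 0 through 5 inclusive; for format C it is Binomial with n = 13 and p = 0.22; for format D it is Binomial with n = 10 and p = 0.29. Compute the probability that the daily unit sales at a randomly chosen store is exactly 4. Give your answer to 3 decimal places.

0.172

Conditional on each format, P(X = 4): A: 0.155819; B: 0.166667; C: 0.178998; D: 0.190266.
By total probability, P(X = 4) = 0.26·0.155819 + 0.27·0.166667 + 0.29·0.178998 + 0.18·0.190266 = 0.17167.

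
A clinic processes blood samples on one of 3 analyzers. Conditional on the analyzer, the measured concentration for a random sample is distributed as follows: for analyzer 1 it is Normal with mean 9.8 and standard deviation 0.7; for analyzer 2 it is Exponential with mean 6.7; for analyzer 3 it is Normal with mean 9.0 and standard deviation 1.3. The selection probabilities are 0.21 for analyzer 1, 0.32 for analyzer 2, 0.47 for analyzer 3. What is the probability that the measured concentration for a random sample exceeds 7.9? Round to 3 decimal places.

Conditional on each analyzer, P(X > 7.9): 1: 0.996679; 2: 0.307554; 3: 0.801267.
By total probability, P(X > 7.9) = 0.21·0.996679 + 0.32·0.307554 + 0.47·0.801267 = 0.684315.

0.684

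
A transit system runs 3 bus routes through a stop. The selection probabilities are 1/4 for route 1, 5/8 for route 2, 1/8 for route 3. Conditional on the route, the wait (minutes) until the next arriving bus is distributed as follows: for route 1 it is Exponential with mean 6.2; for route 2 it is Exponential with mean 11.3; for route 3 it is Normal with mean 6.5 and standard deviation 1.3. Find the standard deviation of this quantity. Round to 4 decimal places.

Per component, 1: μ=6.2, E[X²]=76.88; 2: μ=11.3, E[X²]=255.38; 3: μ=6.5, E[X²]=43.94.
E[X] = 0.25·6.2 + 0.625·11.3 + 0.125·6.5 = 9.425.
E[X²] = 0.25·76.88 + 0.625·255.38 + 0.125·43.94 = 184.325.
Var(X) = E[X²] − (E[X])² = 184.325 − 88.8306 = 95.4944.
SD(X) = √95.4944 = 9.77212.

9.7721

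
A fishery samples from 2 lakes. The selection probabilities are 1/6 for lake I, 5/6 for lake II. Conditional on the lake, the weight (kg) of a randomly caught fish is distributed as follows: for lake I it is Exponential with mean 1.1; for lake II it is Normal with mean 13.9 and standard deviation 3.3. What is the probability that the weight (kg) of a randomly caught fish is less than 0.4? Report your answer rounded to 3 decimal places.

0.051

Conditional on each lake, P(X < 0.4): I: 0.304856; II: 2.14843e-05.
By total probability, P(X < 0.4) = 0.166667·0.304856 + 0.833333·2.14843e-05 = 0.0508272.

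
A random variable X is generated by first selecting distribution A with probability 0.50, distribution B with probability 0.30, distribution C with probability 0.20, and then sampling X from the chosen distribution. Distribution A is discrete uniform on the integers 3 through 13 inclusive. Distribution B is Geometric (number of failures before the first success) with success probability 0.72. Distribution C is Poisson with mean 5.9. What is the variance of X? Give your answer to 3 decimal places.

Per component, A: μ=8, E[X²]=74; B: μ=0.388889, E[X²]=0.691358; C: μ=5.9, E[X²]=40.71.
E[X] = 0.5·8 + 0.3·0.388889 + 0.2·5.9 = 5.29667.
E[X²] = 0.5·74 + 0.3·0.691358 + 0.2·40.71 = 45.3494.
Var(X) = E[X²] − (E[X])² = 45.3494 − 28.0547 = 17.2947.

17.295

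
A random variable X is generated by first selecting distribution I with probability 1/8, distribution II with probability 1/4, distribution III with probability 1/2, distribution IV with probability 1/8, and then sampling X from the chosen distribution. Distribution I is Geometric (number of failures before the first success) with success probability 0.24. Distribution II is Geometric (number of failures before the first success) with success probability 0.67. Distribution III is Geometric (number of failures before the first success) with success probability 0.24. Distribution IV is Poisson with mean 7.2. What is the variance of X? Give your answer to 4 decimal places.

13.1245

Per component, I: μ=3.16667, E[X²]=23.2222; II: μ=0.492537, E[X²]=0.977723; III: μ=3.16667, E[X²]=23.2222; IV: μ=7.2, E[X²]=59.04.
E[X] = 0.125·3.16667 + 0.25·0.492537 + 0.5·3.16667 + 0.125·7.2 = 3.0023.
E[X²] = 0.125·23.2222 + 0.25·0.977723 + 0.5·23.2222 + 0.125·59.04 = 22.1383.
Var(X) = E[X²] − (E[X])² = 22.1383 − 9.01381 = 13.1245.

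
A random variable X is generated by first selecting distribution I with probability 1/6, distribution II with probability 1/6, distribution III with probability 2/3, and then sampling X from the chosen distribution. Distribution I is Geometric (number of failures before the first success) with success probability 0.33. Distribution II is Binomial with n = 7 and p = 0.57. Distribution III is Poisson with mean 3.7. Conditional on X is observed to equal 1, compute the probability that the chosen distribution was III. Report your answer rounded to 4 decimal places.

Likelihoods P(X=1 | ·): I: 0.2211; II: 0.0252222; III: 0.091477.
Posterior ∝ prior × likelihood. Numerator for III: 0.666667·0.091477 = 0.0609847.
Normalizing constant: 0.166667·0.2211 + 0.166667·0.0252222 + 0.666667·0.091477 = 0.102038.
P(III | observation) = 0.0609847 / 0.102038 = 0.597664.

0.5977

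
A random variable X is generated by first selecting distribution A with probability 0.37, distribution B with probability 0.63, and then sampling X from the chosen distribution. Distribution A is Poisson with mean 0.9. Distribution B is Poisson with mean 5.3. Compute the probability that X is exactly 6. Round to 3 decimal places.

0.097

Conditional on each component, P(X = 6): A: 0.000300094; B: 0.15366.
By total probability, P(X = 6) = 0.37·0.000300094 + 0.63·0.15366 = 0.0969171.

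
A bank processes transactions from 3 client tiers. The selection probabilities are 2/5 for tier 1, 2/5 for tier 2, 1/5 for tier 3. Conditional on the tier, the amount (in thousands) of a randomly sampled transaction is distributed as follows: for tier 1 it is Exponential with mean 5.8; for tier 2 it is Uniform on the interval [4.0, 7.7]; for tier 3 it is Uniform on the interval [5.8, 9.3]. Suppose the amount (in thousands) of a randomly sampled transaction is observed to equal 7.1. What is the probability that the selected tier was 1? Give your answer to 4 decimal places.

0.1093

Likelihoods f(7.1 | ·): 1: 0.0506916; 2: 0.27027; 3: 0.285714.
Posterior ∝ prior × likelihood. Numerator for 1: 0.4·0.0506916 = 0.0202766.
Normalizing constant: 0.4·0.0506916 + 0.4·0.27027 + 0.2·0.285714 = 0.185528.
P(1 | observation) = 0.0202766 / 0.185528 = 0.109292.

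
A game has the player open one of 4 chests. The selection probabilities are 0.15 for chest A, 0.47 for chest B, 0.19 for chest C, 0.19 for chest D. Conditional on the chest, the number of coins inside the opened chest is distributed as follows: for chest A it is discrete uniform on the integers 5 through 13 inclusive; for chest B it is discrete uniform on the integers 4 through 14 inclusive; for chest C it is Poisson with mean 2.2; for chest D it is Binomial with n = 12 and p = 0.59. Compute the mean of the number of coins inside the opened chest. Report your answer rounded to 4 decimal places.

7.3432

Component means — A: 9; B: 9; C: 2.2; D: 7.08.
E[X] = 0.15·9 + 0.47·9 + 0.19·2.2 + 0.19·7.08 = 7.3432.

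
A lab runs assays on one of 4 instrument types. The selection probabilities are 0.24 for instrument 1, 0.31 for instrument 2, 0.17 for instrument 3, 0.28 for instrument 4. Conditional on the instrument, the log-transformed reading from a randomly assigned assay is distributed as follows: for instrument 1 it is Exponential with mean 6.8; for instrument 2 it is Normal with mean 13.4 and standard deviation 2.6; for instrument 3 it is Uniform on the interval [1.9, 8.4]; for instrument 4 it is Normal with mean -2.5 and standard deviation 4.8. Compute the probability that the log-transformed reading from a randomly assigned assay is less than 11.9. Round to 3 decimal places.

0.735

Conditional on each instrument, P(X < 11.9): 1: 0.826226; 2: 0.281996; 3: 1; 4: 0.99865.
By total probability, P(X < 11.9) = 0.24·0.826226 + 0.31·0.281996 + 0.17·1 + 0.28·0.99865 = 0.735335.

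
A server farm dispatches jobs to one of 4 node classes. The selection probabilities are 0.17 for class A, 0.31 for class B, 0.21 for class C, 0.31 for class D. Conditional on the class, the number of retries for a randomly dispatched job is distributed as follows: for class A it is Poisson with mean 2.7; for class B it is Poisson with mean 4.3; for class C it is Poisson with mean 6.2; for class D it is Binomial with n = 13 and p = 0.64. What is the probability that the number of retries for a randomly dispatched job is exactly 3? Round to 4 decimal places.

Conditional on each class, P(X = 3): A: 0.220468; B: 0.179799; C: 0.0806117; D: 0.00274114.
By total probability, P(X = 3) = 0.17·0.220468 + 0.31·0.179799 + 0.21·0.0806117 + 0.31·0.00274114 = 0.110995.

0.1110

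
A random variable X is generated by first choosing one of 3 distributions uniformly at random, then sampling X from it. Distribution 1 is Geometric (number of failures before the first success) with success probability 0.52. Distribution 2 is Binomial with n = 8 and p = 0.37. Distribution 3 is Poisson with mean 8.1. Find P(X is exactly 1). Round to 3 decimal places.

Conditional on each component, P(X = 1): 1: 0.2496; 2: 0.116594; 3: 0.00245867.
By total probability, P(X = 1) = 0.333333·0.2496 + 0.333333·0.116594 + 0.333333·0.00245867 = 0.122884.

0.123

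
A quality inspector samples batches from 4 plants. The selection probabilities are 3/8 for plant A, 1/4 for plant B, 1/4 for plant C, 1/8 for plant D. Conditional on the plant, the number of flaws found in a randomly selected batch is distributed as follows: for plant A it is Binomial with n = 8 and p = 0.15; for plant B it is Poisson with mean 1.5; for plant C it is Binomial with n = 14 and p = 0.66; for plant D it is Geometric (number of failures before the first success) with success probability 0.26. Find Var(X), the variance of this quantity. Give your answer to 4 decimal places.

14.1852

Per component, A: μ=1.2, E[X²]=2.46; B: μ=1.5, E[X²]=3.75; C: μ=9.24, E[X²]=88.5192; D: μ=2.84615, E[X²]=19.0473.
E[X] = 0.375·1.2 + 0.25·1.5 + 0.25·9.24 + 0.125·2.84615 = 3.49077.
E[X²] = 0.375·2.46 + 0.25·3.75 + 0.25·88.5192 + 0.125·19.0473 = 26.3707.
Var(X) = E[X²] − (E[X])² = 26.3707 − 12.1855 = 14.1852.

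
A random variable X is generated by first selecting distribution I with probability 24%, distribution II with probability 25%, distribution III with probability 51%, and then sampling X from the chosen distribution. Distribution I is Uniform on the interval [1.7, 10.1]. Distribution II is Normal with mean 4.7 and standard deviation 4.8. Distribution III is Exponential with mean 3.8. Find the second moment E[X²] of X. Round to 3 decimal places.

35.777

For each component E[X²] = Var + (mean)², giving I: 40.69; II: 45.13; III: 28.88.
Overall E[X²] = 0.24·40.69 + 0.25·45.13 + 0.51·28.88 = 35.7769.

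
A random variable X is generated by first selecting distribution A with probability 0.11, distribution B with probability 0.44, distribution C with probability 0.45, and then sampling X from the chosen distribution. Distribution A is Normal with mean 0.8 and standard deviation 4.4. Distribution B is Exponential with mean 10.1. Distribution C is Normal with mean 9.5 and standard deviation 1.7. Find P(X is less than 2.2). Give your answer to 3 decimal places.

Conditional on each component, P(X < 2.2): A: 0.624826; B: 0.195731; C: 8.76947e-06.
By total probability, P(X < 2.2) = 0.11·0.624826 + 0.44·0.195731 + 0.45·8.76947e-06 = 0.154857.

0.155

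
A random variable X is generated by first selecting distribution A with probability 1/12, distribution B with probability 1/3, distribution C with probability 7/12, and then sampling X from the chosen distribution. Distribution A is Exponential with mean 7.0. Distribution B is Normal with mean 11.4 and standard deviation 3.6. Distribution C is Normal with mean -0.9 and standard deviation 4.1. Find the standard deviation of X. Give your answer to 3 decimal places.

7.155

Per component, A: μ=7, E[X²]=98; B: μ=11.4, E[X²]=142.92; C: μ=-0.9, E[X²]=17.62.
E[X] = 0.0833333·7 + 0.333333·11.4 + 0.583333·-0.9 = 3.85833.
E[X²] = 0.0833333·98 + 0.333333·142.92 + 0.583333·17.62 = 66.085.
Var(X) = E[X²] − (E[X])² = 66.085 − 14.8867 = 51.1983.
SD(X) = √51.1983 = 7.1553.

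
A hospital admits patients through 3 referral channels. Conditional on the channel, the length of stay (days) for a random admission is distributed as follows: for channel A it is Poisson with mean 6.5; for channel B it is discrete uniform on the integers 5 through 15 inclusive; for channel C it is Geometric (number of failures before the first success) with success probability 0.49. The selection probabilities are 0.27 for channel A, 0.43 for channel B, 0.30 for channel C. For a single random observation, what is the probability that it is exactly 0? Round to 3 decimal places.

0.147

Conditional on each channel, P(X = 0): A: 0.00150344; B: 0; C: 0.49.
By total probability, P(X = 0) = 0.27·0.00150344 + 0.43·0 + 0.3·0.49 = 0.147406.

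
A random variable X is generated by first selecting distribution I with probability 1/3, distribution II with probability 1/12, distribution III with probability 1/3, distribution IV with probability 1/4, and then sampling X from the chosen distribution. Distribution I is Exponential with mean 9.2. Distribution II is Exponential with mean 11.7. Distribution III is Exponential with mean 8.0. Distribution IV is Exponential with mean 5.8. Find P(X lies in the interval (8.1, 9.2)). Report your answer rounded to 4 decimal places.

0.0456

Conditional on each component, P(8.1 < X < 9.2): I: 0.0467232; II: 0.0449041; III: 0.0466728; IV: 0.0427482.
By total probability, P(8.1 < X < 9.2) = 0.333333·0.0467232 + 0.0833333·0.0449041 + 0.333333·0.0466728 + 0.25·0.0427482 = 0.045561.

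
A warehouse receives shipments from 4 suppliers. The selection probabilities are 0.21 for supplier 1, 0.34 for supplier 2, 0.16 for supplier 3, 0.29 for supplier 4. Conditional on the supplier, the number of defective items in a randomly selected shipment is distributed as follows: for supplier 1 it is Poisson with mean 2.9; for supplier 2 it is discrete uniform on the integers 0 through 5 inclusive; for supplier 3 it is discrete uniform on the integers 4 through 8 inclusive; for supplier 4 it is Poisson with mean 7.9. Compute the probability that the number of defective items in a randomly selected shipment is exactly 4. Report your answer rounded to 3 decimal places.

Conditional on each supplier, P(X = 4): 1: 0.162154; 2: 0.166667; 3: 0.2; 4: 0.0601687.
By total probability, P(X = 4) = 0.21·0.162154 + 0.34·0.166667 + 0.16·0.2 + 0.29·0.0601687 = 0.140168.

0.140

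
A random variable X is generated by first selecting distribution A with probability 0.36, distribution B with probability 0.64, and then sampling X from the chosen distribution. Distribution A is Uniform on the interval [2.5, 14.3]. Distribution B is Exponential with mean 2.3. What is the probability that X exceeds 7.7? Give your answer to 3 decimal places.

0.224

Conditional on each component, P(X > 7.7): A: 0.559322; B: 0.0351607.
By total probability, P(X > 7.7) = 0.36·0.559322 + 0.64·0.0351607 = 0.223859.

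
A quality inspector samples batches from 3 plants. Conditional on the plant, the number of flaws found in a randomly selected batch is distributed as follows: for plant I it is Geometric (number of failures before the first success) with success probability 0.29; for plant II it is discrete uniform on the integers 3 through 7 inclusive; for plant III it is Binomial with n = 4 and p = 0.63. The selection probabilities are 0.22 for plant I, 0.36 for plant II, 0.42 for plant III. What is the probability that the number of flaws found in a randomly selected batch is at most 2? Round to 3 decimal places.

Conditional on each plant, P(X ≤ 2): I: 0.642089; II: 0; III: 0.472401.
By total probability, P(X ≤ 2) = 0.22·0.642089 + 0.36·0 + 0.42·0.472401 = 0.339668.

0.340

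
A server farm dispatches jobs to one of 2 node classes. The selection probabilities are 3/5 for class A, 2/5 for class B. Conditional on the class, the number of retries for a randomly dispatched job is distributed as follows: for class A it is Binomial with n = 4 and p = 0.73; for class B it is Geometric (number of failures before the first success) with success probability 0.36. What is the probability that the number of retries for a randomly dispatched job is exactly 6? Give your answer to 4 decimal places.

Conditional on each class, P(X = 6): A: 0; B: 0.024739.
By total probability, P(X = 6) = 0.6·0 + 0.4·0.024739 = 0.0098956.

0.0099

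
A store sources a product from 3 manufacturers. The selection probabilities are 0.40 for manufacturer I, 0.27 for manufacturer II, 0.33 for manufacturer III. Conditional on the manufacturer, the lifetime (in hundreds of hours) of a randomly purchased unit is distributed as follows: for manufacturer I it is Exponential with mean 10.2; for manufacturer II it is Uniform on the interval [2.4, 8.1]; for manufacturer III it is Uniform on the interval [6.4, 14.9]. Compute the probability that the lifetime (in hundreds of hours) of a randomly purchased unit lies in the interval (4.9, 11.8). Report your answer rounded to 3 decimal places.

Conditional on each manufacturer, P(4.9 < X < 11.8): I: 0.30407; II: 0.561404; III: 0.635294.
By total probability, P(4.9 < X < 11.8) = 0.4·0.30407 + 0.27·0.561404 + 0.33·0.635294 = 0.482854.

0.483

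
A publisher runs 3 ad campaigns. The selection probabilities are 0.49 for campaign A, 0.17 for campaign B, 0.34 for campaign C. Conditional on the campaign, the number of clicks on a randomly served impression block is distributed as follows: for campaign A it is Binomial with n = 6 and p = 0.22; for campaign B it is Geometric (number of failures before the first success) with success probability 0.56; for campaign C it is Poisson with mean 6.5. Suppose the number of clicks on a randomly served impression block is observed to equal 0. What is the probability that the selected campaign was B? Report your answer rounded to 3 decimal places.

0.462

Likelihoods P(X=0 | ·): A: 0.2252; B: 0.56; C: 0.00150344.
Posterior ∝ prior × likelihood. Numerator for B: 0.17·0.56 = 0.0952.
Normalizing constant: 0.49·0.2252 + 0.17·0.56 + 0.34·0.00150344 = 0.206059.
P(B | observation) = 0.0952 / 0.206059 = 0.462004.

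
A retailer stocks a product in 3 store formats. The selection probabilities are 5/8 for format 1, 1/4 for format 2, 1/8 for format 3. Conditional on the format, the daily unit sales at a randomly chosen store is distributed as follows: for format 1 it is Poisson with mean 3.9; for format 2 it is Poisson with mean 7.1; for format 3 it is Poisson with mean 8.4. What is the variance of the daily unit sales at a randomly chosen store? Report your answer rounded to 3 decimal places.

Per component, 1: μ=3.9, E[X²]=19.11; 2: μ=7.1, E[X²]=57.51; 3: μ=8.4, E[X²]=78.96.
E[X] = 0.625·3.9 + 0.25·7.1 + 0.125·8.4 = 5.2625.
E[X²] = 0.625·19.11 + 0.25·57.51 + 0.125·78.96 = 36.1912.
Var(X) = E[X²] − (E[X])² = 36.1912 − 27.6939 = 8.49734.

8.497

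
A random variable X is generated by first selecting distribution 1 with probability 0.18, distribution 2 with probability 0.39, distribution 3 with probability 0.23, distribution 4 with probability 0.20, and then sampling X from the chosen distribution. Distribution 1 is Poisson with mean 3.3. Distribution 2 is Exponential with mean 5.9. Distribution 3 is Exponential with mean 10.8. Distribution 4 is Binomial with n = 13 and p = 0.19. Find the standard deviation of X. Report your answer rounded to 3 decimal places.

Per component, 1: μ=3.3, E[X²]=14.19; 2: μ=5.9, E[X²]=69.62; 3: μ=10.8, E[X²]=233.28; 4: μ=2.47, E[X²]=8.1016.
E[X] = 0.18·3.3 + 0.39·5.9 + 0.23·10.8 + 0.2·2.47 = 5.873.
E[X²] = 0.18·14.19 + 0.39·69.62 + 0.23·233.28 + 0.2·8.1016 = 84.9807.
Var(X) = E[X²] − (E[X])² = 84.9807 − 34.4921 = 50.4886.
SD(X) = √50.4886 = 7.10553.

7.106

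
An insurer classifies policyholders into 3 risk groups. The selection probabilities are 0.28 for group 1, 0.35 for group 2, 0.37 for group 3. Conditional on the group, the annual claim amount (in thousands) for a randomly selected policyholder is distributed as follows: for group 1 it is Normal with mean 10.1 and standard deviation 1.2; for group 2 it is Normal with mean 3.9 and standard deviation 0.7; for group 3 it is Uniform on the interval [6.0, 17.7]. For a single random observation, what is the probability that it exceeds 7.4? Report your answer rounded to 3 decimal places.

Conditional on each group, P(X > 7.4): 1: 0.987776; 2: 2.86652e-07; 3: 0.880342.
By total probability, P(X > 7.4) = 0.28·0.987776 + 0.35·2.86652e-07 + 0.37·0.880342 = 0.602304.

0.602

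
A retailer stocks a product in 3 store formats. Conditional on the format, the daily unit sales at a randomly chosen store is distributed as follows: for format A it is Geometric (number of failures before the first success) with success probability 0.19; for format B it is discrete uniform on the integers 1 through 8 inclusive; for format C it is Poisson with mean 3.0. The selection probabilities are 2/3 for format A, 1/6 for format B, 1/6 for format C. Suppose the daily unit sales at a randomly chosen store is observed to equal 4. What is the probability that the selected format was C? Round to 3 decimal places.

Likelihoods P(X=4 | ·): A: 0.0817888; B: 0.125; C: 0.168031.
Posterior ∝ prior × likelihood. Numerator for C: 0.166667·0.168031 = 0.0280052.
Normalizing constant: 0.666667·0.0817888 + 0.166667·0.125 + 0.166667·0.168031 = 0.103364.
P(C | observation) = 0.0280052 / 0.103364 = 0.270937.

0.271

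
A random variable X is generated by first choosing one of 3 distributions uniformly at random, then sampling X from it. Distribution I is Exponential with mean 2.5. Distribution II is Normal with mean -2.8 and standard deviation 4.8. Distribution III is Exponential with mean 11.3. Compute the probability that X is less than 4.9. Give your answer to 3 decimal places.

0.719

Conditional on each component, P(X < 4.9): I: 0.859142; II: 0.945661; III: 0.351847.
By total probability, P(X < 4.9) = 0.333333·0.859142 + 0.333333·0.945661 + 0.333333·0.351847 = 0.718883.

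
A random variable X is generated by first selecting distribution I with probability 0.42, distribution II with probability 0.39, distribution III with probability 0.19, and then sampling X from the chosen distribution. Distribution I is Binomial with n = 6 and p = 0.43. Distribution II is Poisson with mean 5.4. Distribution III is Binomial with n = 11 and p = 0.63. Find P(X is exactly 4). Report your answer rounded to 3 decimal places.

Conditional on each component, P(X = 4): I: 0.166615; II: 0.16002; III: 0.0493501.
By total probability, P(X = 4) = 0.42·0.166615 + 0.39·0.16002 + 0.19·0.0493501 = 0.141763.

0.142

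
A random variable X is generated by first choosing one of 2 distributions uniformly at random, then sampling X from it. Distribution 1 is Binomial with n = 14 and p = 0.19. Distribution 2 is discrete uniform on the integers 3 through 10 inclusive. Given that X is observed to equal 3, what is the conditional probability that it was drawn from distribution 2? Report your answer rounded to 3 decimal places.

Likelihoods P(X=3 | ·): 1: 0.245865; 2: 0.125.
Posterior ∝ prior × likelihood. Numerator for 2: 0.5·0.125 = 0.0625.
Normalizing constant: 0.5·0.245865 + 0.5·0.125 = 0.185433.
P(2 | observation) = 0.0625 / 0.185433 = 0.33705.

0.337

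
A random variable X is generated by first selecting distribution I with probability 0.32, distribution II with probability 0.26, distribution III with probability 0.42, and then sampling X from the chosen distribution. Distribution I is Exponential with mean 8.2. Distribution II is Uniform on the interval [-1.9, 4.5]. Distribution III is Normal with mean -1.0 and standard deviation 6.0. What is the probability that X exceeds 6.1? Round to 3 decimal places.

0.202

Conditional on each component, P(X > 6.1): I: 0.475256; II: 0; III: 0.118339.
By total probability, P(X > 6.1) = 0.32·0.475256 + 0.26·0 + 0.42·0.118339 = 0.201784.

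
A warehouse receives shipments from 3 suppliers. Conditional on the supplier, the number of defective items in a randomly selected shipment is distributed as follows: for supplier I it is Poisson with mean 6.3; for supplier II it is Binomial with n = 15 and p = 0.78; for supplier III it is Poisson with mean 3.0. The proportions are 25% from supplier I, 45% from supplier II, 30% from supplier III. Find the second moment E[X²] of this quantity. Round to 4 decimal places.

For each component E[X²] = Var + (mean)², giving I: 45.99; II: 139.464; III: 12.
Overall E[X²] = 0.25·45.99 + 0.45·139.464 + 0.3·12 = 77.8563.

77.8563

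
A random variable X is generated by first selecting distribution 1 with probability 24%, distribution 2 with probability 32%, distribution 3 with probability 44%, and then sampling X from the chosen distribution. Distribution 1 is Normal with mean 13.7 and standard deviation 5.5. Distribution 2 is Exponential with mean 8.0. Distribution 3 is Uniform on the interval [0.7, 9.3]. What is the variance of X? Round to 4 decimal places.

42.2072

Per component, 1: μ=13.7, E[X²]=217.94; 2: μ=8, E[X²]=128; 3: μ=5, E[X²]=31.1633.
E[X] = 0.24·13.7 + 0.32·8 + 0.44·5 = 8.048.
E[X²] = 0.24·217.94 + 0.32·128 + 0.44·31.1633 = 106.977.
Var(X) = E[X²] − (E[X])² = 106.977 − 64.7703 = 42.2072.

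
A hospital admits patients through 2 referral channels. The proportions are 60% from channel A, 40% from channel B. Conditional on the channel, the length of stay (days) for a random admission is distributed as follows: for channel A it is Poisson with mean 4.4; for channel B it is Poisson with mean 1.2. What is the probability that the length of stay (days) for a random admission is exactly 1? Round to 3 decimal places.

Conditional on each channel, P(X = 1): A: 0.0540203; B: 0.361433.
By total probability, P(X = 1) = 0.6·0.0540203 + 0.4·0.361433 = 0.176985.

0.177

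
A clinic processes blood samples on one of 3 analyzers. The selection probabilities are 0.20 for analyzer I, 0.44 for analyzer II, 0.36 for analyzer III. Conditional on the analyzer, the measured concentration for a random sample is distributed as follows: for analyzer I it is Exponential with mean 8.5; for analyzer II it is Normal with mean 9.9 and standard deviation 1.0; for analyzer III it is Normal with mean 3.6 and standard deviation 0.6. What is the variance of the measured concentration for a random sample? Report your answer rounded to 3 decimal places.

Per component, I: μ=8.5, E[X²]=144.5; II: μ=9.9, E[X²]=99.01; III: μ=3.6, E[X²]=13.32.
E[X] = 0.2·8.5 + 0.44·9.9 + 0.36·3.6 = 7.352.
E[X²] = 0.2·144.5 + 0.44·99.01 + 0.36·13.32 = 77.2596.
Var(X) = E[X²] − (E[X])² = 77.2596 − 54.0519 = 23.2077.

23.208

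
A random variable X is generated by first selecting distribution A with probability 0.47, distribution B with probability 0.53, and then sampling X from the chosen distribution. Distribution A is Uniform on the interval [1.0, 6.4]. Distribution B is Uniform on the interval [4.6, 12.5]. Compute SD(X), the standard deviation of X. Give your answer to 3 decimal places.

3.124

Per component, A: μ=3.7, E[X²]=16.12; B: μ=8.55, E[X²]=78.3033.
E[X] = 0.47·3.7 + 0.53·8.55 = 6.2705.
E[X²] = 0.47·16.12 + 0.53·78.3033 = 49.0772.
Var(X) = E[X²] − (E[X])² = 49.0772 − 39.3192 = 9.758.
SD(X) = √9.758 = 3.12378.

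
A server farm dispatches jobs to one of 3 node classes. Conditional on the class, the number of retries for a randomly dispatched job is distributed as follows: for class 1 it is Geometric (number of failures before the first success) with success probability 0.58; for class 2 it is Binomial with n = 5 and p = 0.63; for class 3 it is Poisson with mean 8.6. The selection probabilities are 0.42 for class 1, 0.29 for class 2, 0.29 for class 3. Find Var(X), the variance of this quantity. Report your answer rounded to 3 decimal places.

Per component, 1: μ=0.724138, E[X²]=1.77289; 2: μ=3.15, E[X²]=11.088; 3: μ=8.6, E[X²]=82.56.
E[X] = 0.42·0.724138 + 0.29·3.15 + 0.29·8.6 = 3.71164.
E[X²] = 0.42·1.77289 + 0.29·11.088 + 0.29·82.56 = 27.9025.
Var(X) = E[X²] − (E[X])² = 27.9025 − 13.7763 = 14.1263.

14.126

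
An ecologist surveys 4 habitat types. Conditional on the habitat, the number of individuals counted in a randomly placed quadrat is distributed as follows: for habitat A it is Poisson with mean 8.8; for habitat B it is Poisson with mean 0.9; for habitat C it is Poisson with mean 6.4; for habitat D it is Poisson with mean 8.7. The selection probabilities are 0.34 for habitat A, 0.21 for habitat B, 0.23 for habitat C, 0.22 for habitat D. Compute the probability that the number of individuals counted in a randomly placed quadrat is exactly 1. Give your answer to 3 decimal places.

Conditional on each habitat, P(X = 1): A: 0.00132645; B: 0.365913; C: 0.010634; D: 0.0014493.
By total probability, P(X = 1) = 0.34·0.00132645 + 0.21·0.365913 + 0.23·0.010634 + 0.22·0.0014493 = 0.0800573.

0.080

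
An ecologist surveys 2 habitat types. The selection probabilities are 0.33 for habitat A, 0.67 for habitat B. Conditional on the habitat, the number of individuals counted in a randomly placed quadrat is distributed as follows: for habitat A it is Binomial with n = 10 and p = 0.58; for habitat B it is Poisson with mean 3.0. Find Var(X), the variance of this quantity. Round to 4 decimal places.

4.5473

Per component, A: μ=5.8, E[X²]=36.076; B: μ=3, E[X²]=12.
E[X] = 0.33·5.8 + 0.67·3 = 3.924.
E[X²] = 0.33·36.076 + 0.67·12 = 19.9451.
Var(X) = E[X²] − (E[X])² = 19.9451 − 15.3978 = 4.5473.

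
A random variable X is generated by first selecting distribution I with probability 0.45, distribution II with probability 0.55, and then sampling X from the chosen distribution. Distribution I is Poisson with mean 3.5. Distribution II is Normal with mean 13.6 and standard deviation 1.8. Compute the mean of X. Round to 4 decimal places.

Component means — I: 3.5; II: 13.6.
E[X] = 0.45·3.5 + 0.55·13.6 = 9.055.

9.0550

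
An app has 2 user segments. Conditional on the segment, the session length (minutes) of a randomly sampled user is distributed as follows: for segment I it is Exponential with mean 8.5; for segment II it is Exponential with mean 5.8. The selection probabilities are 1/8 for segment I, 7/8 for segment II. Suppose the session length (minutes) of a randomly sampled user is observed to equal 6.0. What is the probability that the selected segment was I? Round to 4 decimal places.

Likelihoods f(6.0 | ·): I: 0.0580792; II: 0.0612776.
Posterior ∝ prior × likelihood. Numerator for I: 0.125·0.0580792 = 0.00725989.
Normalizing constant: 0.125·0.0580792 + 0.875·0.0612776 = 0.0608778.
P(I | observation) = 0.00725989 / 0.0608778 = 0.119254.

0.1193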